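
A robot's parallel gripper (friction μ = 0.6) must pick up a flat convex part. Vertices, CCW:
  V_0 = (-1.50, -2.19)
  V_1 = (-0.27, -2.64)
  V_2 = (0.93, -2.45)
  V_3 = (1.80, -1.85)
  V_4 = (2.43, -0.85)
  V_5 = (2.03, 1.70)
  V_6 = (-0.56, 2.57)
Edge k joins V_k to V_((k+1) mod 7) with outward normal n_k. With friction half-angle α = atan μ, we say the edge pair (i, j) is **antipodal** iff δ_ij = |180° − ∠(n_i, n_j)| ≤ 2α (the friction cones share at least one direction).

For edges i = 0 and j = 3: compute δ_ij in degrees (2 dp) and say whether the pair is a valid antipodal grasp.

α = atan 0.6 = 30.96°;  2α = 61.93°
edge 0: e_0 = (+1.23, -0.45);  n_0 = (-0.3436, -0.9391)
edge 3: e_3 = (+0.63, +1.00);  n_3 = (+0.8461, -0.5330)
∠(n_0, n_3) = 77.88°
δ = |180° − 77.88°| = 102.12°
102.12° > 2α = 61.93°  →  invalid

δ = 102.12°, invalid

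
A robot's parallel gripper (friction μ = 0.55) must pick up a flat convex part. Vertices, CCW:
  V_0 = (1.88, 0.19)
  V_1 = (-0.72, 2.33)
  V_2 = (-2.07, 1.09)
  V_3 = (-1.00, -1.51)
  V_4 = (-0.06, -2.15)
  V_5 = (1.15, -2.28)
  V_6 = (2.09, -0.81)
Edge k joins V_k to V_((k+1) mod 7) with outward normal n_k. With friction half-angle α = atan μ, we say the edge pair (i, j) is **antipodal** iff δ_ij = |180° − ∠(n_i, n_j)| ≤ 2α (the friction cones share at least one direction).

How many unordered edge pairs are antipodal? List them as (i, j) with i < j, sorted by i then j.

α = atan 0.55 = 28.81°;  2α = 57.62°
n_0 = (+0.6355, +0.7721)
n_1 = (-0.6765, +0.7365)
n_2 = (-0.9248, -0.3806)
n_3 = (-0.5628, -0.8266)
n_4 = (-0.1068, -0.9943)
n_5 = (+0.8425, -0.5387)
n_6 = (+0.9787, +0.2055)
  (0,1): δ = 97.97°  ·
  (0,2): δ = 28.17°  ✓
  (0,3): δ = 5.21°  ✓
  (0,4): δ = 33.32°  ✓
  (0,5): δ = 96.86°  ·
  (0,6): δ = 141.32°  ·
  (1,2): δ = 110.20°  ·
  (1,3): δ = 76.82°  ·
  (1,4): δ = 48.70°  ✓
  (1,5): δ = 14.83°  ✓
  (1,6): δ = 59.29°  ·
  (2,3): δ = 146.62°  ·
  (2,4): δ = 118.50°  ·
  (2,5): δ = 54.97°  ✓
  (2,6): δ = 10.51°  ✓
  (3,4): δ = 151.88°  ·
  (3,5): δ = 88.35°  ·
  (3,6): δ = 43.89°  ✓
  (4,5): δ = 116.46°  ·
  (4,6): δ = 72.01°  ·
  (5,6): δ = 135.54°  ·
antipodal pairs: 8

count = 8; pairs: (0,2), (0,3), (0,4), (1,4), (1,5), (2,5), (2,6), (3,6)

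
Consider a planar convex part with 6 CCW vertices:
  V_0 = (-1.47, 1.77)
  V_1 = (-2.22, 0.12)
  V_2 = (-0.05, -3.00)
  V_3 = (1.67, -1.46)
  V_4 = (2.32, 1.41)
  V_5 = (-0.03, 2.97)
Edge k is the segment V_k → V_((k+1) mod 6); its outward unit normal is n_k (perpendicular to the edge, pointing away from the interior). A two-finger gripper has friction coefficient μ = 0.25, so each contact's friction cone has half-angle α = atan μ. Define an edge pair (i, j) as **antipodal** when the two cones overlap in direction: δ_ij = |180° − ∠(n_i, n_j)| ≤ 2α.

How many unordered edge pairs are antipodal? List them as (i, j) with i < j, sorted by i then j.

α = atan 0.25 = 14.04°;  2α = 28.07°
n_0 = (-0.9104, +0.4138)
n_1 = (-0.8210, -0.5710)
n_2 = (+0.6670, -0.7450)
n_3 = (+0.9753, -0.2209)
n_4 = (+0.5531, +0.8331)
n_5 = (-0.6402, +0.7682)
  (0,1): δ = 120.74°  ·
  (0,2): δ = 23.72°  ✓
  (0,3): δ = 11.68°  ✓
  (0,4): δ = 80.87°  ·
  (0,5): δ = 154.25°  ·
  (1,2): δ = 82.98°  ·
  (1,3): δ = 47.58°  ·
  (1,4): δ = 21.60°  ✓
  (1,5): δ = 94.99°  ·
  (2,3): δ = 144.60°  ·
  (2,4): δ = 75.42°  ·
  (2,5): δ = 2.03°  ✓
  (3,4): δ = 110.82°  ·
  (3,5): δ = 37.43°  ·
  (4,5): δ = 106.62°  ·
antipodal pairs: 4

count = 4; pairs: (0,2), (0,3), (1,4), (2,5)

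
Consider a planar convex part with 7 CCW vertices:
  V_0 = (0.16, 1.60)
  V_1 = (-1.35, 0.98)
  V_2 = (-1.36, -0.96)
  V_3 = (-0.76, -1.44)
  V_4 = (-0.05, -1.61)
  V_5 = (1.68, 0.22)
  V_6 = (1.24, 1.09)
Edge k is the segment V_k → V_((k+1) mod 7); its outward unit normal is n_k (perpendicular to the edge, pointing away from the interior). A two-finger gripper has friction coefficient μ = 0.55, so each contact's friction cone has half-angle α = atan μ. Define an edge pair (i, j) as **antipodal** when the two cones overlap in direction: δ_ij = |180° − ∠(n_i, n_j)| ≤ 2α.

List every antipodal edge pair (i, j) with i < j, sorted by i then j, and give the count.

count = 8; pairs: (0,3), (0,4), (1,4), (1,5), (2,5), (2,6), (3,5), (3,6)

α = atan 0.55 = 28.81°;  2α = 57.62°
n_0 = (-0.3798, +0.9251)
n_1 = (-1.0000, +0.0052)
n_2 = (-0.6247, -0.7809)
n_3 = (-0.2329, -0.9725)
n_4 = (+0.7267, -0.6870)
n_5 = (+0.8924, +0.4513)
n_6 = (+0.4270, +0.9042)
  (0,1): δ = 112.62°  ·
  (0,2): δ = 60.98°  ·
  (0,3): δ = 35.79°  ✓
  (0,4): δ = 24.29°  ✓
  (0,5): δ = 94.51°  ·
  (0,6): δ = 132.40°  ·
  (1,2): δ = 128.36°  ·
  (1,3): δ = 103.17°  ·
  (1,4): δ = 43.10°  ✓
  (1,5): δ = 27.12°  ✓
  (1,6): δ = 65.02°  ·
  (2,3): δ = 154.81°  ·
  (2,4): δ = 94.73°  ·
  (2,5): δ = 24.51°  ✓
  (2,6): δ = 13.38°  ✓
  (3,4): δ = 119.93°  ·
  (3,5): δ = 49.71°  ✓
  (3,6): δ = 11.81°  ✓
  (4,5): δ = 109.78°  ·
  (4,6): δ = 71.89°  ·
  (5,6): δ = 142.11°  ·
antipodal pairs: 8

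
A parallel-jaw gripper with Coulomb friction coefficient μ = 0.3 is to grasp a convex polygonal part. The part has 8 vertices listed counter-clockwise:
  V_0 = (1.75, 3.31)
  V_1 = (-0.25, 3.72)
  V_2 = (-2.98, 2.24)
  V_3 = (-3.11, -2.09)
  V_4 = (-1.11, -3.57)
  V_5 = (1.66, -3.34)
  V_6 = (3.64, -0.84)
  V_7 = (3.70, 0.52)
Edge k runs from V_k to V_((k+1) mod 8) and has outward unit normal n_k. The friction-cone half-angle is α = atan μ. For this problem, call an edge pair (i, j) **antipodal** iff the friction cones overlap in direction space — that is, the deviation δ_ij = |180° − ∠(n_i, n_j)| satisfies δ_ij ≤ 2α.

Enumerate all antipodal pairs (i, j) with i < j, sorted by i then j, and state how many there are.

count = 6; pairs: (0,3), (0,4), (1,4), (1,5), (2,6), (3,7)

α = atan 0.3 = 16.70°;  2α = 33.40°
n_0 = (+0.2008, +0.9796)
n_1 = (-0.4766, +0.8791)
n_2 = (-0.9995, +0.0300)
n_3 = (-0.5948, -0.8038)
n_4 = (+0.0827, -0.9966)
n_5 = (+0.7839, -0.6209)
n_6 = (+0.9990, -0.0441)
n_7 = (+0.8196, +0.5729)
  (0,1): δ = 139.95°  ·
  (0,2): δ = 80.13°  ·
  (0,3): δ = 24.92°  ✓
  (0,4): δ = 16.33°  ✓
  (0,5): δ = 63.21°  ·
  (0,6): δ = 99.06°  ·
  (0,7): δ = 136.54°  ·
  (1,2): δ = 120.18°  ·
  (1,3): δ = 64.96°  ·
  (1,4): δ = 23.72°  ✓
  (1,5): δ = 23.16°  ✓
  (1,6): δ = 59.01°  ·
  (1,7): δ = 96.49°  ·
  (2,3): δ = 124.78°  ·
  (2,4): δ = 83.53°  ·
  (2,5): δ = 36.66°  ·
  (2,6): δ = 0.81°  ✓
  (2,7): δ = 36.67°  ·
  (3,4): δ = 138.75°  ·
  (3,5): δ = 91.88°  ·
  (3,6): δ = 56.02°  ·
  (3,7): δ = 18.55°  ✓
  (4,5): δ = 133.13°  ·
  (4,6): δ = 97.27°  ·
  (4,7): δ = 59.80°  ·
  (5,6): δ = 144.15°  ·
  (5,7): δ = 106.67°  ·
  (6,7): δ = 142.52°  ·
antipodal pairs: 6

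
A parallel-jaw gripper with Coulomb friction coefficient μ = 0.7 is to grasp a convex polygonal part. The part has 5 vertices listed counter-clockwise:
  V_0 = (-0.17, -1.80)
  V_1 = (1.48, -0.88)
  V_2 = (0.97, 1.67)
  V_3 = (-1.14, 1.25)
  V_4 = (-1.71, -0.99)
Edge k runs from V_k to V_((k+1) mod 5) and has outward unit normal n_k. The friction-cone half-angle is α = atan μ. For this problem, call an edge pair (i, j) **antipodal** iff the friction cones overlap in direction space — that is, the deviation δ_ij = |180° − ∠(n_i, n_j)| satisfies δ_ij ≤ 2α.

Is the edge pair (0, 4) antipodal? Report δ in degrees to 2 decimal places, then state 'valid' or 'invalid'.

δ = 123.11°, invalid

α = atan 0.7 = 34.99°;  2α = 69.98°
edge 0: e_0 = (+1.65, +0.92);  n_0 = (+0.4870, -0.8734)
edge 4: e_4 = (+1.54, -0.81);  n_4 = (-0.4655, -0.8850)
∠(n_0, n_4) = 56.89°
δ = |180° − 56.89°| = 123.11°
123.11° > 2α = 69.98°  →  invalid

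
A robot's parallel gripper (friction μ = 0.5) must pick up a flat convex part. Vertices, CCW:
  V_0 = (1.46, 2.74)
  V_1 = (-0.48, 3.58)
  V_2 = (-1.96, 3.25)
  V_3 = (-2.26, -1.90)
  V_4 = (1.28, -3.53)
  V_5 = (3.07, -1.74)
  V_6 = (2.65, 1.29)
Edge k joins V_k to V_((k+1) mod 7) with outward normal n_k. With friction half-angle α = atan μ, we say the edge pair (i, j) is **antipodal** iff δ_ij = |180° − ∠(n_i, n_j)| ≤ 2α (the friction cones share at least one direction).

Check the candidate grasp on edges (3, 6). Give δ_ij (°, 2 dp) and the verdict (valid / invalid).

δ = 25.90°, valid

α = atan 0.5 = 26.57°;  2α = 53.13°
edge 3: e_3 = (+3.54, -1.63);  n_3 = (-0.4182, -0.9083)
edge 6: e_6 = (-1.19, +1.45);  n_6 = (+0.7730, +0.6344)
∠(n_3, n_6) = 154.10°
δ = |180° − 154.10°| = 25.90°
25.90° ≤ 2α = 53.13°  →  valid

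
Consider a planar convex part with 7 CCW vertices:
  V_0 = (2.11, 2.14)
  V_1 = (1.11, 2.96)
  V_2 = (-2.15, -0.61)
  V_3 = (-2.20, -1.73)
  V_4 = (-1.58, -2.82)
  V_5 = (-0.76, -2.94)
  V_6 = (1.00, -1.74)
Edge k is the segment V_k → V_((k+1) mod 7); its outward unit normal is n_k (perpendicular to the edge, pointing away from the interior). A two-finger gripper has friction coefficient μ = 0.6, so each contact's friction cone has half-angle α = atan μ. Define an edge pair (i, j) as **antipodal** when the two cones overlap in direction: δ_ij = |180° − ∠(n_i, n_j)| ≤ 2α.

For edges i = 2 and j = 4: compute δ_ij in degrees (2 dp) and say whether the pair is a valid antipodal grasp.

α = atan 0.6 = 30.96°;  2α = 61.93°
edge 2: e_2 = (-0.05, -1.12);  n_2 = (-0.9990, +0.0446)
edge 4: e_4 = (+0.82, -0.12);  n_4 = (-0.1448, -0.9895)
∠(n_2, n_4) = 84.23°
δ = |180° − 84.23°| = 95.77°
95.77° > 2α = 61.93°  →  invalid

δ = 95.77°, invalid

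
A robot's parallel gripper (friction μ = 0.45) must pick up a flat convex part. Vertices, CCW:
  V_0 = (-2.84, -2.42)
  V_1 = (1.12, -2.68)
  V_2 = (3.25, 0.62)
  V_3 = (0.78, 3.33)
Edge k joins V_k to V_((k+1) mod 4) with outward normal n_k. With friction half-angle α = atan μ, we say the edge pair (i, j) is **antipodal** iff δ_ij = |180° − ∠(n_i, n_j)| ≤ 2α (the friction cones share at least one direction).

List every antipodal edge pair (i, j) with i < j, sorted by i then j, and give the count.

α = atan 0.45 = 24.23°;  2α = 48.46°
n_0 = (-0.0655, -0.9979)
n_1 = (+0.8402, -0.5423)
n_2 = (+0.7391, +0.6736)
n_3 = (-0.8463, +0.5328)
  (0,1): δ = 119.08°  ·
  (0,2): δ = 43.90°  ✓
  (0,3): δ = 61.56°  ·
  (1,2): δ = 104.81°  ·
  (1,3): δ = 0.65°  ✓
  (2,3): δ = 74.54°  ·
antipodal pairs: 2

count = 2; pairs: (0,2), (1,3)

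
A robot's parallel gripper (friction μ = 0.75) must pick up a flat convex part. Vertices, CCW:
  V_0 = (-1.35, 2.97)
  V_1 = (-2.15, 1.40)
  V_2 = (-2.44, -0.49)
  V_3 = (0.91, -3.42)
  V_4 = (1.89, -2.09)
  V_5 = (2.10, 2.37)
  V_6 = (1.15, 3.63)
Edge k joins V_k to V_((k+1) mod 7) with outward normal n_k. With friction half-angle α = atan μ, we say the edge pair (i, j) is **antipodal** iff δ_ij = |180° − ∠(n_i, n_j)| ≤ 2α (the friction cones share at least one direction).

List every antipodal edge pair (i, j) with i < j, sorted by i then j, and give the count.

α = atan 0.75 = 36.87°;  2α = 73.74°
n_0 = (-0.8910, +0.4540)
n_1 = (-0.9884, +0.1517)
n_2 = (-0.6583, -0.7527)
n_3 = (+0.8051, -0.5932)
n_4 = (+0.9989, -0.0470)
n_5 = (+0.7985, +0.6020)
n_6 = (-0.2553, +0.9669)
  (0,1): δ = 161.72°  ·
  (0,2): δ = 104.17°  ·
  (0,3): δ = 9.38°  ✓
  (0,4): δ = 24.31°  ✓
  (0,5): δ = 64.02°  ✓
  (0,6): δ = 131.79°  ·
  (1,2): δ = 122.45°  ·
  (1,3): δ = 27.66°  ✓
  (1,4): δ = 6.03°  ✓
  (1,5): δ = 45.74°  ✓
  (1,6): δ = 113.51°  ·
  (2,3): δ = 85.21°  ·
  (2,4): δ = 51.52°  ✓
  (2,5): δ = 11.81°  ✓
  (2,6): δ = 55.96°  ✓
  (3,4): δ = 146.31°  ·
  (3,5): δ = 106.60°  ·
  (3,6): δ = 38.83°  ✓
  (4,5): δ = 140.29°  ·
  (4,6): δ = 72.52°  ✓
  (5,6): δ = 112.23°  ·
antipodal pairs: 11

count = 11; pairs: (0,3), (0,4), (0,5), (1,3), (1,4), (1,5), (2,4), (2,5), (2,6), (3,6), (4,6)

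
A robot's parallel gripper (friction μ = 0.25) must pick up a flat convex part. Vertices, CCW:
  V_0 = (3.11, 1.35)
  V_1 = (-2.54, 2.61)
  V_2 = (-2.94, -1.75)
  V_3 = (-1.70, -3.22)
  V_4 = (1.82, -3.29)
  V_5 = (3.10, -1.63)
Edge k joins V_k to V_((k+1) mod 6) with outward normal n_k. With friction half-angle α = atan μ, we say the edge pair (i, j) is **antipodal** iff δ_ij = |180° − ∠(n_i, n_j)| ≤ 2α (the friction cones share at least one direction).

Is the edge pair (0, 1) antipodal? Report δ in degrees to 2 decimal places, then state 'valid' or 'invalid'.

α = atan 0.25 = 14.04°;  2α = 28.07°
edge 0: e_0 = (-5.65, +1.26);  n_0 = (+0.2177, +0.9760)
edge 1: e_1 = (-0.40, -4.36);  n_1 = (-0.9958, +0.0914)
∠(n_0, n_1) = 97.33°
δ = |180° − 97.33°| = 82.67°
82.67° > 2α = 28.07°  →  invalid

δ = 82.67°, invalid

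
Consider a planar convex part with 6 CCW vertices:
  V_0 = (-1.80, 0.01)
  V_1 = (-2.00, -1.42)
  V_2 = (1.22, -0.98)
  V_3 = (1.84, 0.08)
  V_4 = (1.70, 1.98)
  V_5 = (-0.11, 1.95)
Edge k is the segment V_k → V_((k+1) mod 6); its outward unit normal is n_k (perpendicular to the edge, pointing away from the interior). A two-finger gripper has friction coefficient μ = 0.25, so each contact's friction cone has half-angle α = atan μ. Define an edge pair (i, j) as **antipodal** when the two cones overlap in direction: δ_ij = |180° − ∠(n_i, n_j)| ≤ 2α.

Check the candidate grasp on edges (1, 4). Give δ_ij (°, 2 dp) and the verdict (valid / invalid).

δ = 6.83°, valid

α = atan 0.25 = 14.04°;  2α = 28.07°
edge 1: e_1 = (+3.22, +0.44);  n_1 = (+0.1354, -0.9908)
edge 4: e_4 = (-1.81, -0.03);  n_4 = (-0.0166, +0.9999)
∠(n_1, n_4) = 173.17°
δ = |180° − 173.17°| = 6.83°
6.83° ≤ 2α = 28.07°  →  valid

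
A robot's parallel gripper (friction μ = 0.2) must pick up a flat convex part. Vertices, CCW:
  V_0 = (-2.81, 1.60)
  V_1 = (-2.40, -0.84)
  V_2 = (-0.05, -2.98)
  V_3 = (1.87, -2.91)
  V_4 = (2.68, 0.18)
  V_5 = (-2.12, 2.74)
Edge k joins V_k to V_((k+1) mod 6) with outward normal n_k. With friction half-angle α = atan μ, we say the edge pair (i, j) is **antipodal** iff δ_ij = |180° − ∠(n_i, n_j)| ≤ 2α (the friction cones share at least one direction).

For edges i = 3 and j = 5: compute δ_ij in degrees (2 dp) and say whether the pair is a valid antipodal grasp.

α = atan 0.2 = 11.31°;  2α = 22.62°
edge 3: e_3 = (+0.81, +3.09);  n_3 = (+0.9673, -0.2536)
edge 5: e_5 = (-0.69, -1.14);  n_5 = (-0.8555, +0.5178)
∠(n_3, n_5) = 163.50°
δ = |180° − 163.50°| = 16.50°
16.50° ≤ 2α = 22.62°  →  valid

δ = 16.50°, valid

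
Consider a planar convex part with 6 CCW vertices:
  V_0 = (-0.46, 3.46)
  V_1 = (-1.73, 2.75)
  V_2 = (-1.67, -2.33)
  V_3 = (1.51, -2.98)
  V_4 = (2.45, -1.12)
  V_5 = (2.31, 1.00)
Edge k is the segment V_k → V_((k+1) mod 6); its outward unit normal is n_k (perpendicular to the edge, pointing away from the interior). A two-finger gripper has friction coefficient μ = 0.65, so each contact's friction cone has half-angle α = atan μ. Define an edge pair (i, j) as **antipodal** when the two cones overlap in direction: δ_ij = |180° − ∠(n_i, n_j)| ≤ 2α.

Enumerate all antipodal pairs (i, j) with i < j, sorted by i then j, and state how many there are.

α = atan 0.65 = 33.02°;  2α = 66.05°
n_0 = (-0.4880, +0.8729)
n_1 = (-0.9999, -0.0118)
n_2 = (-0.2003, -0.9797)
n_3 = (+0.8925, -0.4510)
n_4 = (+0.9978, +0.0659)
n_5 = (+0.6640, +0.7477)
  (0,1): δ = 118.53°  ·
  (0,2): δ = 40.76°  ✓
  (0,3): δ = 33.98°  ✓
  (0,4): δ = 64.57°  ✓
  (0,5): δ = 109.18°  ·
  (1,2): δ = 102.23°  ·
  (1,3): δ = 27.49°  ✓
  (1,4): δ = 3.10°  ✓
  (1,5): δ = 47.72°  ✓
  (2,3): δ = 105.26°  ·
  (2,4): δ = 74.67°  ·
  (2,5): δ = 30.06°  ✓
  (3,4): δ = 149.41°  ·
  (3,5): δ = 104.80°  ·
  (4,5): δ = 135.39°  ·
antipodal pairs: 7

count = 7; pairs: (0,2), (0,3), (0,4), (1,3), (1,4), (1,5), (2,5)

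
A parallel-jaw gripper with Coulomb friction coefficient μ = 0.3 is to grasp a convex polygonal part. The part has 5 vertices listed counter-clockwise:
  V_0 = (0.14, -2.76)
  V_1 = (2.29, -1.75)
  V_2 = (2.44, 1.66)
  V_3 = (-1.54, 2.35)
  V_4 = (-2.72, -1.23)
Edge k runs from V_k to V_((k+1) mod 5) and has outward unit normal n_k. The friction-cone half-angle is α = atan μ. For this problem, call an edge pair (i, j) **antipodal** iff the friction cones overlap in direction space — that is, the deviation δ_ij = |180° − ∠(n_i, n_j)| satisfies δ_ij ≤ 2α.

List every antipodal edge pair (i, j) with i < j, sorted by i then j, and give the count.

α = atan 0.3 = 16.70°;  2α = 33.40°
n_0 = (+0.4252, -0.9051)
n_1 = (+0.9990, -0.0439)
n_2 = (+0.1708, +0.9853)
n_3 = (-0.9497, +0.3130)
n_4 = (-0.4717, -0.8818)
  (0,1): δ = 117.68°  ·
  (0,2): δ = 35.00°  ·
  (0,3): δ = 46.59°  ·
  (0,4): δ = 126.69°  ·
  (1,2): δ = 97.32°  ·
  (1,3): δ = 15.72°  ✓
  (1,4): δ = 64.37°  ·
  (2,3): δ = 98.41°  ·
  (2,4): δ = 18.31°  ✓
  (3,4): δ = 99.90°  ·
antipodal pairs: 2

count = 2; pairs: (1,3), (2,4)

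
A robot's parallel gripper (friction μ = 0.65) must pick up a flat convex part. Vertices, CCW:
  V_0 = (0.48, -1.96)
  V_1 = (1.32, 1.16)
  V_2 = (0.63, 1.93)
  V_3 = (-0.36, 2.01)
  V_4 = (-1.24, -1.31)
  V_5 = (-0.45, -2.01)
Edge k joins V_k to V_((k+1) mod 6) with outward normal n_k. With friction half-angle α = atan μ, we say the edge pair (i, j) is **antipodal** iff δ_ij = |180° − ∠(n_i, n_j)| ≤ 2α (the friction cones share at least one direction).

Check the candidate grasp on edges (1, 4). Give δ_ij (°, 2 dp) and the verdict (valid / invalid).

α = atan 0.65 = 33.02°;  2α = 66.05°
edge 1: e_1 = (-0.69, +0.77);  n_1 = (+0.7447, +0.6674)
edge 4: e_4 = (+0.79, -0.70);  n_4 = (-0.6632, -0.7485)
∠(n_1, n_4) = 173.41°
δ = |180° − 173.41°| = 6.59°
6.59° ≤ 2α = 66.05°  →  valid

δ = 6.59°, valid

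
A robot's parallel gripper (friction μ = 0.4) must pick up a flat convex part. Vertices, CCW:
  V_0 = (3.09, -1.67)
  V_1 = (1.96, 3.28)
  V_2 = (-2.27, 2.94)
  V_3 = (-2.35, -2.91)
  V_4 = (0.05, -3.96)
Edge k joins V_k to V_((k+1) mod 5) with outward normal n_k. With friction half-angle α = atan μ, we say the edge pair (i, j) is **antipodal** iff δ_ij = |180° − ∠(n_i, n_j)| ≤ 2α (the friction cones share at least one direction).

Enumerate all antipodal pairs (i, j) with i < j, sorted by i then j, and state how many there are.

count = 3; pairs: (0,2), (1,3), (1,4)

α = atan 0.4 = 21.80°;  2α = 43.60°
n_0 = (+0.9749, +0.2226)
n_1 = (-0.0801, +0.9968)
n_2 = (-0.9999, +0.0137)
n_3 = (-0.4008, -0.9162)
n_4 = (+0.6017, -0.7987)
  (0,1): δ = 98.26°  ·
  (0,2): δ = 13.64°  ✓
  (0,3): δ = 53.51°  ·
  (0,4): δ = 114.13°  ·
  (1,2): δ = 95.38°  ·
  (1,3): δ = 28.22°  ✓
  (1,4): δ = 32.39°  ✓
  (2,3): δ = 112.85°  ·
  (2,4): δ = 52.23°  ·
  (3,4): δ = 119.38°  ·
antipodal pairs: 3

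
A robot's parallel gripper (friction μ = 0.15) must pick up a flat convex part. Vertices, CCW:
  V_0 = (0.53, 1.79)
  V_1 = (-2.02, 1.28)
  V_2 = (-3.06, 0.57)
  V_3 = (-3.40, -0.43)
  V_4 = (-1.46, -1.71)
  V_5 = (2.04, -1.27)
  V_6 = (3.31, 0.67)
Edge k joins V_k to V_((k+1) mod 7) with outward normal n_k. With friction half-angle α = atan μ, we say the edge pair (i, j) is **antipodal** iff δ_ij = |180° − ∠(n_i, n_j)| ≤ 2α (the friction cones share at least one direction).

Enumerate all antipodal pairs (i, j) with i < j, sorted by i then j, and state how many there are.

α = atan 0.15 = 8.53°;  2α = 17.06°
n_0 = (-0.1961, +0.9806)
n_1 = (-0.5638, +0.8259)
n_2 = (-0.9468, +0.3219)
n_3 = (-0.5507, -0.8347)
n_4 = (+0.1247, -0.9922)
n_5 = (+0.8367, -0.5477)
n_6 = (+0.3737, +0.9276)
  (0,1): δ = 156.99°  ·
  (0,2): δ = 120.09°  ·
  (0,3): δ = 44.73°  ·
  (0,4): δ = 4.14°  ✓
  (0,5): δ = 45.48°  ·
  (0,6): δ = 146.75°  ·
  (1,2): δ = 143.10°  ·
  (1,3): δ = 67.74°  ·
  (1,4): δ = 27.16°  ·
  (1,5): δ = 22.47°  ·
  (1,6): δ = 123.74°  ·
  (2,3): δ = 104.64°  ·
  (2,4): δ = 64.06°  ·
  (2,5): δ = 14.43°  ✓
  (2,6): δ = 86.83°  ·
  (3,4): δ = 139.42°  ·
  (3,5): δ = 89.79°  ·
  (3,6): δ = 11.47°  ✓
  (4,5): δ = 130.38°  ·
  (4,6): δ = 29.11°  ·
  (5,6): δ = 78.73°  ·
antipodal pairs: 3

count = 3; pairs: (0,4), (2,5), (3,6)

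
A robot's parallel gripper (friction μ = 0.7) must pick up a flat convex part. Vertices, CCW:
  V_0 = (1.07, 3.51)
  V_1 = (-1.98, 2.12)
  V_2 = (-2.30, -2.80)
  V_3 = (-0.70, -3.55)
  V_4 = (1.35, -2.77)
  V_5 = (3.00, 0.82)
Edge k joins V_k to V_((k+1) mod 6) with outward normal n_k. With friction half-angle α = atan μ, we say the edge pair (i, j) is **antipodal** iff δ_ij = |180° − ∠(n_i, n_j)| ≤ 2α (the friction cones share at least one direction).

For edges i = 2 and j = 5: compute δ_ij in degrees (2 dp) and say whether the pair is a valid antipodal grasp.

α = atan 0.7 = 34.99°;  2α = 69.98°
edge 2: e_2 = (+1.60, -0.75);  n_2 = (-0.4244, -0.9055)
edge 5: e_5 = (-1.93, +2.69);  n_5 = (+0.8125, +0.5830)
∠(n_2, n_5) = 150.77°
δ = |180° − 150.77°| = 29.23°
29.23° ≤ 2α = 69.98°  →  valid

δ = 29.23°, valid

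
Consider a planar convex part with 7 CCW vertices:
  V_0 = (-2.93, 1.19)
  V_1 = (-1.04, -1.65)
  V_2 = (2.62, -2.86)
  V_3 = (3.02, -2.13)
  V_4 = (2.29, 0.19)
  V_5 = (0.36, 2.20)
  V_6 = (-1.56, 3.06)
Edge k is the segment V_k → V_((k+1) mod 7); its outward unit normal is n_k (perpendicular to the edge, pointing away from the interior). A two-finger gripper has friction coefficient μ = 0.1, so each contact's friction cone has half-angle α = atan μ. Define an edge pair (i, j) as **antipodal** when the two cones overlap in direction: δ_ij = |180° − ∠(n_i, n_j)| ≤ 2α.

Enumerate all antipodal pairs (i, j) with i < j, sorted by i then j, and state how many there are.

α = atan 0.1 = 5.71°;  2α = 11.42°
n_0 = (-0.8325, -0.5540)
n_1 = (-0.3139, -0.9495)
n_2 = (+0.8770, -0.4805)
n_3 = (+0.9539, +0.3001)
n_4 = (+0.7213, +0.6926)
n_5 = (+0.4088, +0.9126)
n_6 = (-0.8067, +0.5910)
  (0,1): δ = 141.94°  ·
  (0,2): δ = 62.36°  ·
  (0,3): δ = 16.18°  ·
  (0,4): δ = 10.19°  ✓
  (0,5): δ = 32.23°  ·
  (0,6): δ = 110.13°  ·
  (1,2): δ = 100.43°  ·
  (1,3): δ = 54.24°  ·
  (1,4): δ = 27.87°  ·
  (1,5): δ = 5.83°  ✓
  (1,6): δ = 72.07°  ·
  (2,3): δ = 133.81°  ·
  (2,4): δ = 107.44°  ·
  (2,5): δ = 85.41°  ·
  (2,6): δ = 7.51°  ✓
  (3,4): δ = 153.63°  ·
  (3,5): δ = 131.59°  ·
  (3,6): δ = 53.69°  ·
  (4,5): δ = 157.97°  ·
  (4,6): δ = 80.06°  ·
  (5,6): δ = 102.10°  ·
antipodal pairs: 3

count = 3; pairs: (0,4), (1,5), (2,6)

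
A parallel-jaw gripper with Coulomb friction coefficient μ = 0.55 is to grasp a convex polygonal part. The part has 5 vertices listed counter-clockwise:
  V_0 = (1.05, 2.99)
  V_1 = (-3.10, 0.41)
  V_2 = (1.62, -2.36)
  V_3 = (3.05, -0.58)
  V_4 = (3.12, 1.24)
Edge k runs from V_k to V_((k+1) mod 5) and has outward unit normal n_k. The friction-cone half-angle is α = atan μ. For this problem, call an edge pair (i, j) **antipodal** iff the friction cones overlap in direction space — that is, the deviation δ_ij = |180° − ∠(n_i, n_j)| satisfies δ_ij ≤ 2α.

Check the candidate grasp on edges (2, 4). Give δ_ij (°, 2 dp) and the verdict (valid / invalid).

α = atan 0.55 = 28.81°;  2α = 57.62°
edge 2: e_2 = (+1.43, +1.78);  n_2 = (+0.7796, -0.6263)
edge 4: e_4 = (-2.07, +1.75);  n_4 = (+0.6456, +0.7637)
∠(n_2, n_4) = 88.57°
δ = |180° − 88.57°| = 91.43°
91.43° > 2α = 57.62°  →  invalid

δ = 91.43°, invalid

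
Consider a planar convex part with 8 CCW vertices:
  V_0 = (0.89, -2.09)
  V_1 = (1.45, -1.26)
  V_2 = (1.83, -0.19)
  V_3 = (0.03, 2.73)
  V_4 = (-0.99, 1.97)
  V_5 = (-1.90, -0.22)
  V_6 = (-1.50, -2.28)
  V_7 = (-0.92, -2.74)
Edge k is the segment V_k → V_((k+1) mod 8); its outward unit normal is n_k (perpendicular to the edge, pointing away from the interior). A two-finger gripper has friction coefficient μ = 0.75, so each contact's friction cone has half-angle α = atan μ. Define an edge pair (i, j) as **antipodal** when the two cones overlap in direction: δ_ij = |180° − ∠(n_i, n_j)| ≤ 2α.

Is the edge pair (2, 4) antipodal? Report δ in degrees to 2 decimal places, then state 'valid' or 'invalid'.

α = atan 0.75 = 36.87°;  2α = 73.74°
edge 2: e_2 = (-1.80, +2.92);  n_2 = (+0.8513, +0.5247)
edge 4: e_4 = (-0.91, -2.19);  n_4 = (-0.9235, +0.3837)
∠(n_2, n_4) = 125.78°
δ = |180° − 125.78°| = 54.22°
54.22° ≤ 2α = 73.74°  →  valid

δ = 54.22°, valid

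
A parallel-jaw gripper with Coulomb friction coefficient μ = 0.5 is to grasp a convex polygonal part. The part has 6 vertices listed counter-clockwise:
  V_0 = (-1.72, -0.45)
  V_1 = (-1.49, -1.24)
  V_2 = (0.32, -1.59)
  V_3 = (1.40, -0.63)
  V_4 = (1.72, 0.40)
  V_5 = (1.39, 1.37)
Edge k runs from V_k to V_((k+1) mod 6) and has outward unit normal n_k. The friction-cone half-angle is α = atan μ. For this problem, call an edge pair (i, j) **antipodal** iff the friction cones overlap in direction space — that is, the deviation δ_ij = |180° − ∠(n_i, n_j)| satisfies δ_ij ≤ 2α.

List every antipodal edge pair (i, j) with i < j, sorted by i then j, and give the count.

count = 5; pairs: (0,3), (0,4), (1,5), (2,5), (3,5)

α = atan 0.5 = 26.57°;  2α = 53.13°
n_0 = (-0.9601, -0.2795)
n_1 = (-0.1899, -0.9818)
n_2 = (+0.6644, -0.7474)
n_3 = (+0.9550, -0.2967)
n_4 = (+0.9467, +0.3221)
n_5 = (-0.5051, +0.8631)
  (0,1): δ = 117.18°  ·
  (0,2): δ = 64.60°  ·
  (0,3): δ = 33.49°  ✓
  (0,4): δ = 2.56°  ✓
  (0,5): δ = 104.10°  ·
  (1,2): δ = 127.42°  ·
  (1,3): δ = 96.31°  ·
  (1,4): δ = 60.27°  ·
  (1,5): δ = 41.28°  ✓
  (2,3): δ = 148.89°  ·
  (2,4): δ = 112.84°  ·
  (2,5): δ = 11.30°  ✓
  (3,4): δ = 143.95°  ·
  (3,5): δ = 42.40°  ✓
  (4,5): δ = 78.45°  ·
antipodal pairs: 5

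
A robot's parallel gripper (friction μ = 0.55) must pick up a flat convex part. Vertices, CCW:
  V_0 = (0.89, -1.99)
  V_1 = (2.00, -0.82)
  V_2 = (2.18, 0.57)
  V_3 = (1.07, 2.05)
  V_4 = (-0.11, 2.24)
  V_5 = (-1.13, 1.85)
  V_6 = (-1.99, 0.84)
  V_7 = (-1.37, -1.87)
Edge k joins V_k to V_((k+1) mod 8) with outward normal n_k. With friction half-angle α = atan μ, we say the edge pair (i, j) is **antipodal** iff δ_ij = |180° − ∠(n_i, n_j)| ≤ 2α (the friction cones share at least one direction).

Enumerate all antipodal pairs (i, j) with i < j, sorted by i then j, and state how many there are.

count = 11; pairs: (0,3), (0,4), (0,5), (0,6), (1,5), (1,6), (2,6), (2,7), (3,7), (4,7), (5,7)

α = atan 0.55 = 28.81°;  2α = 57.62°
n_0 = (+0.7255, -0.6883)
n_1 = (+0.9917, -0.1284)
n_2 = (+0.8000, +0.6000)
n_3 = (+0.1590, +0.9873)
n_4 = (-0.3571, +0.9341)
n_5 = (-0.7614, +0.6483)
n_6 = (-0.9748, -0.2230)
n_7 = (-0.0530, -0.9986)
  (0,1): δ = 143.89°  ·
  (0,2): δ = 99.64°  ·
  (0,3): δ = 55.65°  ✓
  (0,4): δ = 25.58°  ✓
  (0,5): δ = 3.08°  ✓
  (0,6): δ = 56.38°  ✓
  (0,7): δ = 130.45°  ·
  (1,2): δ = 135.75°  ·
  (1,3): δ = 91.77°  ·
  (1,4): δ = 61.70°  ·
  (1,5): δ = 33.04°  ✓
  (1,6): δ = 20.27°  ✓
  (1,7): δ = 94.34°  ·
  (2,3): δ = 136.02°  ·
  (2,4): δ = 105.95°  ·
  (2,5): δ = 77.28°  ·
  (2,6): δ = 23.98°  ✓
  (2,7): δ = 50.09°  ✓
  (3,4): δ = 149.93°  ·
  (3,5): δ = 121.27°  ·
  (3,6): δ = 67.97°  ·
  (3,7): δ = 6.11°  ✓
  (4,5): δ = 151.34°  ·
  (4,6): δ = 98.04°  ·
  (4,7): δ = 23.96°  ✓
  (5,6): δ = 126.70°  ·
  (5,7): δ = 52.63°  ✓
  (6,7): δ = 105.93°  ·
antipodal pairs: 11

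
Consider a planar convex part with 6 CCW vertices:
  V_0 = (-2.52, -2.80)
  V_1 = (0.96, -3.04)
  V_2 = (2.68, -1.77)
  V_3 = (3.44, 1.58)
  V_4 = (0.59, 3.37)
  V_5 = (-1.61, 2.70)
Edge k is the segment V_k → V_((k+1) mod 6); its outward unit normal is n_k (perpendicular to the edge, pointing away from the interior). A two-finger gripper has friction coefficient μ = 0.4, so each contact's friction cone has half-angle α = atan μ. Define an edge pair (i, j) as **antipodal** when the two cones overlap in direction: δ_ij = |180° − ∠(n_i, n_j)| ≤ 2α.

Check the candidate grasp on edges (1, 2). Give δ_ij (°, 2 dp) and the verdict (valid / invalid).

α = atan 0.4 = 21.80°;  2α = 43.60°
edge 1: e_1 = (+1.72, +1.27);  n_1 = (+0.5940, -0.8045)
edge 2: e_2 = (+0.76, +3.35);  n_2 = (+0.9752, -0.2212)
∠(n_1, n_2) = 40.78°
δ = |180° − 40.78°| = 139.22°
139.22° > 2α = 43.60°  →  invalid

δ = 139.22°, invalid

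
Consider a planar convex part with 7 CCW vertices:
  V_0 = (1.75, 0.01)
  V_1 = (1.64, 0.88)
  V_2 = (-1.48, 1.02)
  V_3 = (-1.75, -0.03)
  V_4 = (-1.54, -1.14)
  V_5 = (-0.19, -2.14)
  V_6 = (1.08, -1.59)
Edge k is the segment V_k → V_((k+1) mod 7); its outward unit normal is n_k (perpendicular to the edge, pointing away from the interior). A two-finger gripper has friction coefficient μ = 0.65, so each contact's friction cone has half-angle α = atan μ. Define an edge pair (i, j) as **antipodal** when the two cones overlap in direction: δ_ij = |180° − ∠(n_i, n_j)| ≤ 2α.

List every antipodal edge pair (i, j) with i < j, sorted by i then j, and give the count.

count = 8; pairs: (0,2), (0,3), (0,4), (1,4), (1,5), (2,5), (2,6), (3,6)

α = atan 0.65 = 33.02°;  2α = 66.05°
n_0 = (+0.9921, +0.1254)
n_1 = (+0.0448, +0.9990)
n_2 = (-0.9685, +0.2490)
n_3 = (-0.9826, -0.1859)
n_4 = (-0.5952, -0.8036)
n_5 = (+0.3974, -0.9176)
n_6 = (+0.9224, -0.3863)
  (0,1): δ = 99.78°  ·
  (0,2): δ = 21.63°  ✓
  (0,3): δ = 3.51°  ✓
  (0,4): δ = 46.27°  ✓
  (0,5): δ = 106.21°  ·
  (0,6): δ = 150.07°  ·
  (1,2): δ = 101.85°  ·
  (1,3): δ = 76.72°  ·
  (1,4): δ = 33.96°  ✓
  (1,5): δ = 25.99°  ✓
  (1,6): δ = 69.85°  ·
  (2,3): δ = 154.87°  ·
  (2,4): δ = 112.11°  ·
  (2,5): δ = 52.16°  ✓
  (2,6): δ = 8.30°  ✓
  (3,4): δ = 137.24°  ·
  (3,5): δ = 77.30°  ·
  (3,6): δ = 33.43°  ✓
  (4,5): δ = 120.06°  ·
  (4,6): δ = 76.19°  ·
  (5,6): δ = 136.14°  ·
antipodal pairs: 8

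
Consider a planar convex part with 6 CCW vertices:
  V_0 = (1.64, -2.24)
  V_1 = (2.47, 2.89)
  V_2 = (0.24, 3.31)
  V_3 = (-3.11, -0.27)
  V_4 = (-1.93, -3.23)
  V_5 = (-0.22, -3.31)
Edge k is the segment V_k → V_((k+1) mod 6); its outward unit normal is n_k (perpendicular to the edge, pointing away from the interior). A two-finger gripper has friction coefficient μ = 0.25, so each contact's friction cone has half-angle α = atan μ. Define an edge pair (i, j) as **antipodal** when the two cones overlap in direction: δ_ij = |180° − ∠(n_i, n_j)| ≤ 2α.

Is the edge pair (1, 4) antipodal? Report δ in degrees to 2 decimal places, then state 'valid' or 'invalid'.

δ = 7.99°, valid

α = atan 0.25 = 14.04°;  2α = 28.07°
edge 1: e_1 = (-2.23, +0.42);  n_1 = (+0.1851, +0.9827)
edge 4: e_4 = (+1.71, -0.08);  n_4 = (-0.0467, -0.9989)
∠(n_1, n_4) = 172.01°
δ = |180° − 172.01°| = 7.99°
7.99° ≤ 2α = 28.07°  →  valid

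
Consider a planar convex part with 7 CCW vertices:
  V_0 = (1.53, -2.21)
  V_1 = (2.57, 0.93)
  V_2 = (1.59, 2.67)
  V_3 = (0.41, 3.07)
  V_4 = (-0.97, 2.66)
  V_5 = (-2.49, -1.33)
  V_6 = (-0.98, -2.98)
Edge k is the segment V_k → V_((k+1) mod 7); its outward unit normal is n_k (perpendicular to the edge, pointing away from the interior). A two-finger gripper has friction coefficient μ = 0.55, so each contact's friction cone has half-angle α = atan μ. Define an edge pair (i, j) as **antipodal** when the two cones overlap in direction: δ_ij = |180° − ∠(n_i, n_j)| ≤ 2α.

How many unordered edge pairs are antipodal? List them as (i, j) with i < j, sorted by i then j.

count = 8; pairs: (0,3), (0,4), (1,4), (1,5), (2,5), (2,6), (3,6), (4,6)

α = atan 0.55 = 28.81°;  2α = 57.62°
n_0 = (+0.9493, -0.3144)
n_1 = (+0.8713, +0.4907)
n_2 = (+0.3210, +0.9471)
n_3 = (-0.2848, +0.9586)
n_4 = (-0.9345, +0.3560)
n_5 = (-0.7377, -0.6751)
n_6 = (+0.2933, -0.9560)
  (0,1): δ = 132.29°  ·
  (0,2): δ = 90.40°  ·
  (0,3): δ = 55.13°  ✓
  (0,4): δ = 2.53°  ✓
  (0,5): δ = 60.79°  ·
  (0,6): δ = 125.38°  ·
  (1,2): δ = 138.11°  ·
  (1,3): δ = 102.84°  ·
  (1,4): δ = 50.24°  ✓
  (1,5): δ = 13.07°  ✓
  (1,6): δ = 77.67°  ·
  (2,3): δ = 144.73°  ·
  (2,4): δ = 92.13°  ·
  (2,5): δ = 28.81°  ✓
  (2,6): δ = 35.78°  ✓
  (3,4): δ = 127.40°  ·
  (3,5): δ = 64.08°  ·
  (3,6): δ = 0.51°  ✓
  (4,5): δ = 116.68°  ·
  (4,6): δ = 52.09°  ✓
  (5,6): δ = 115.41°  ·
antipodal pairs: 8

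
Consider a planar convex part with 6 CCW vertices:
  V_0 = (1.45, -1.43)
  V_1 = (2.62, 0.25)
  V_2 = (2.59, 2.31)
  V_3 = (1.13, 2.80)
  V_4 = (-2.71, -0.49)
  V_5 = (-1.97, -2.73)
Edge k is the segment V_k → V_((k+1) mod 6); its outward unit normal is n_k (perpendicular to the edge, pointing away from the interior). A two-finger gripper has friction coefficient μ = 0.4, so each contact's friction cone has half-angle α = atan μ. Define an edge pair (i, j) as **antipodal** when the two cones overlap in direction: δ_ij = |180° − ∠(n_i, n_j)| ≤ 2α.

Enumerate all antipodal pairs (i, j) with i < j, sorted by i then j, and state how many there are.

count = 4; pairs: (0,3), (1,4), (2,5), (3,5)

α = atan 0.4 = 21.80°;  2α = 43.60°
n_0 = (+0.8206, -0.5715)
n_1 = (+0.9999, +0.0146)
n_2 = (+0.3182, +0.9480)
n_3 = (-0.6506, +0.7594)
n_4 = (-0.9495, -0.3137)
n_5 = (+0.3553, -0.9347)
  (0,1): δ = 144.31°  ·
  (0,2): δ = 73.70°  ·
  (0,3): δ = 14.56°  ✓
  (0,4): δ = 53.14°  ·
  (0,5): δ = 145.67°  ·
  (1,2): δ = 109.39°  ·
  (1,3): δ = 50.25°  ·
  (1,4): δ = 17.45°  ✓
  (1,5): δ = 109.98°  ·
  (2,3): δ = 120.86°  ·
  (2,4): δ = 53.17°  ·
  (2,5): δ = 39.37°  ✓
  (3,4): δ = 112.31°  ·
  (3,5): δ = 19.78°  ✓
  (4,5): δ = 87.47°  ·
antipodal pairs: 4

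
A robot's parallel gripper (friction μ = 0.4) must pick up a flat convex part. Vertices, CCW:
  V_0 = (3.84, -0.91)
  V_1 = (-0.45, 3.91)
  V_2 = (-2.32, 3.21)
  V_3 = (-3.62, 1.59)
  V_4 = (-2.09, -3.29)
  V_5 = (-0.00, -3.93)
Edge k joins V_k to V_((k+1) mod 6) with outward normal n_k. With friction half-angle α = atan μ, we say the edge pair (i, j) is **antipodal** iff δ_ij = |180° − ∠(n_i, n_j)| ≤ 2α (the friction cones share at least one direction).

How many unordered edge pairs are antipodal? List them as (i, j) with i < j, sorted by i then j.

count = 5; pairs: (0,3), (0,4), (1,4), (1,5), (2,5)

α = atan 0.4 = 21.80°;  2α = 43.60°
n_0 = (+0.7470, +0.6648)
n_1 = (-0.3506, +0.9365)
n_2 = (-0.7799, +0.6259)
n_3 = (-0.9542, -0.2992)
n_4 = (-0.2928, -0.9562)
n_5 = (+0.6182, -0.7860)
  (0,1): δ = 111.15°  ·
  (0,2): δ = 80.42°  ·
  (0,3): δ = 24.26°  ✓
  (0,4): δ = 31.30°  ✓
  (0,5): δ = 86.51°  ·
  (1,2): δ = 149.27°  ·
  (1,3): δ = 93.11°  ·
  (1,4): δ = 37.55°  ✓
  (1,5): δ = 17.66°  ✓
  (2,3): δ = 123.85°  ·
  (2,4): δ = 68.28°  ·
  (2,5): δ = 13.07°  ✓
  (3,4): δ = 124.43°  ·
  (3,5): δ = 69.22°  ·
  (4,5): δ = 124.79°  ·
antipodal pairs: 5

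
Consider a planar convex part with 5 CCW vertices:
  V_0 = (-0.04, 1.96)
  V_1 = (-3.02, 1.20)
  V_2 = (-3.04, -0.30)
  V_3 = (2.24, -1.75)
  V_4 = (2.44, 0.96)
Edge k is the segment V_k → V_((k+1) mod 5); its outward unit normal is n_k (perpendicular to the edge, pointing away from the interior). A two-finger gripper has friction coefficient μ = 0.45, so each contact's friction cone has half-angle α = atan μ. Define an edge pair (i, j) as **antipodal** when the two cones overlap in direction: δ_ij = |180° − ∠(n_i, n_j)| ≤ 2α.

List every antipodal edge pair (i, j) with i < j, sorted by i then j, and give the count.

count = 3; pairs: (0,2), (1,3), (2,4)

α = atan 0.45 = 24.23°;  2α = 48.46°
n_0 = (-0.2471, +0.9690)
n_1 = (-0.9999, +0.0133)
n_2 = (-0.2648, -0.9643)
n_3 = (+0.9973, -0.0736)
n_4 = (+0.3740, +0.9274)
  (0,1): δ = 105.07°  ·
  (0,2): δ = 29.66°  ✓
  (0,3): δ = 71.47°  ·
  (0,4): δ = 143.73°  ·
  (1,2): δ = 104.59°  ·
  (1,3): δ = 3.46°  ✓
  (1,4): δ = 68.80°  ·
  (2,3): δ = 78.86°  ·
  (2,4): δ = 6.60°  ✓
  (3,4): δ = 107.74°  ·
antipodal pairs: 3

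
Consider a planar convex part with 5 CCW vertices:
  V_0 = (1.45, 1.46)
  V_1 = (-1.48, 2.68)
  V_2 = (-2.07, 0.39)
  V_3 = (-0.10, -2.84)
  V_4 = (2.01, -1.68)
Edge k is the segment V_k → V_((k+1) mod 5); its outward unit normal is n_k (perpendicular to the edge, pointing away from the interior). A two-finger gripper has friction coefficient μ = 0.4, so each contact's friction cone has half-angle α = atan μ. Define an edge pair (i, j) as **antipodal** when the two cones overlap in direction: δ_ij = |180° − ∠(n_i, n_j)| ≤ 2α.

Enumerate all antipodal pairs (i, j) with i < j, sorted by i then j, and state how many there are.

count = 3; pairs: (0,2), (1,4), (2,4)

α = atan 0.4 = 21.80°;  2α = 43.60°
n_0 = (+0.3844, +0.9232)
n_1 = (-0.9684, +0.2495)
n_2 = (-0.8537, -0.5207)
n_3 = (+0.4818, -0.8763)
n_4 = (+0.9845, +0.1756)
  (0,1): δ = 81.84°  ·
  (0,2): δ = 36.01°  ✓
  (0,3): δ = 51.41°  ·
  (0,4): δ = 122.72°  ·
  (1,2): δ = 134.17°  ·
  (1,3): δ = 46.75°  ·
  (1,4): δ = 24.56°  ✓
  (2,3): δ = 92.58°  ·
  (2,4): δ = 21.27°  ✓
  (3,4): δ = 108.69°  ·
antipodal pairs: 3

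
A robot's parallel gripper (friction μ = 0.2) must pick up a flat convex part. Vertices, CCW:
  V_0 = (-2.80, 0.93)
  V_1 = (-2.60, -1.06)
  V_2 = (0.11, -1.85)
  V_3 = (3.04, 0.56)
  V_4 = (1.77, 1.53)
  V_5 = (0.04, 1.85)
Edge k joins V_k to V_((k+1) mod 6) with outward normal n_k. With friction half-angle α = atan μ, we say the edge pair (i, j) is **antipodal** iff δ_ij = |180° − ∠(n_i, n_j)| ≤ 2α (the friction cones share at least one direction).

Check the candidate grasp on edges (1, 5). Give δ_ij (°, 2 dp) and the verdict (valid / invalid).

δ = 34.20°, invalid

α = atan 0.2 = 11.31°;  2α = 22.62°
edge 1: e_1 = (+2.71, -0.79);  n_1 = (-0.2799, -0.9600)
edge 5: e_5 = (-2.84, -0.92);  n_5 = (-0.3082, +0.9513)
∠(n_1, n_5) = 145.80°
δ = |180° − 145.80°| = 34.20°
34.20° > 2α = 22.62°  →  invalid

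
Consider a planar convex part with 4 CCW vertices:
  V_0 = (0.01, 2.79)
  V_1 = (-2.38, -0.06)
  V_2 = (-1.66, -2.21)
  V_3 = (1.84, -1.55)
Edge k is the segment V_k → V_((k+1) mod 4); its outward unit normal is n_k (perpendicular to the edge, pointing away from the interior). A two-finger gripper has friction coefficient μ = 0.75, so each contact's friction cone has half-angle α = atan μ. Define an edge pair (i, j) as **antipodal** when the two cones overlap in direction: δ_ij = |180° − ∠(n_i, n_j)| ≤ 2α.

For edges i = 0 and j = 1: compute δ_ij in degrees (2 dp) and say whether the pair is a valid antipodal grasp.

δ = 121.50°, invalid

α = atan 0.75 = 36.87°;  2α = 73.74°
edge 0: e_0 = (-2.39, -2.85);  n_0 = (-0.7662, +0.6426)
edge 1: e_1 = (+0.72, -2.15);  n_1 = (-0.9482, -0.3176)
∠(n_0, n_1) = 58.50°
δ = |180° − 58.50°| = 121.50°
121.50° > 2α = 73.74°  →  invalid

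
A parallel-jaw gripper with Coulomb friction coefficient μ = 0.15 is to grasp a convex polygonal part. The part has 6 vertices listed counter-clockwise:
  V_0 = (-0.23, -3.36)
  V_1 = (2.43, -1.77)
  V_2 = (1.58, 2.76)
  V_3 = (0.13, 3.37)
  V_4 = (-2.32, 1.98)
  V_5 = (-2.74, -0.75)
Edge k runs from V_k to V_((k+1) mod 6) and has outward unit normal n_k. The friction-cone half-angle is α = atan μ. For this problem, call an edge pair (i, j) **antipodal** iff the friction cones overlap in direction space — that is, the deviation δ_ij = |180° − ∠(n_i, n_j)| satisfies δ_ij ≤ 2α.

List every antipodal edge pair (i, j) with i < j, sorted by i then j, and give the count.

α = atan 0.15 = 8.53°;  2α = 17.06°
n_0 = (+0.5131, -0.8583)
n_1 = (+0.9828, +0.1844)
n_2 = (+0.3878, +0.9218)
n_3 = (-0.4935, +0.8698)
n_4 = (-0.9884, +0.1521)
n_5 = (-0.7208, -0.6932)
  (0,1): δ = 110.24°  ·
  (0,2): δ = 53.68°  ·
  (0,3): δ = 1.30°  ✓
  (0,4): δ = 50.39°  ·
  (0,5): δ = 103.01°  ·
  (1,2): δ = 123.44°  ·
  (1,3): δ = 71.06°  ·
  (1,4): δ = 19.37°  ·
  (1,5): δ = 33.25°  ·
  (2,3): δ = 127.62°  ·
  (2,4): δ = 75.93°  ·
  (2,5): δ = 23.30°  ·
  (3,4): δ = 128.31°  ·
  (3,5): δ = 75.69°  ·
  (4,5): δ = 127.37°  ·
antipodal pairs: 1

count = 1; pairs: (0,3)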